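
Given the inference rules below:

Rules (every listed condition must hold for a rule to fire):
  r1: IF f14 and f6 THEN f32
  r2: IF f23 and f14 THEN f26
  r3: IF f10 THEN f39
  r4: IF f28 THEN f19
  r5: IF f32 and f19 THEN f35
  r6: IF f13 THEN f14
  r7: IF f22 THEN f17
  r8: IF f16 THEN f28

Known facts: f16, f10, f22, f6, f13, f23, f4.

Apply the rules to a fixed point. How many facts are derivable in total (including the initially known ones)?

Round 1: r3 [IF f10 THEN f39]; r6 [IF f13 THEN f14]; r7 [IF f22 THEN f17]; r8 [IF f16 THEN f28]. New: f39, f14, f17, f28.
Round 2: r1 [IF f14 and f6 THEN f32]; r2 [IF f23 and f14 THEN f26]; r4 [IF f28 THEN f19]. New: f32, f26, f19.
Round 3: r5 [IF f32 and f19 THEN f35]. New: f35.
Closure: {f10, f13, f14, f16, f17, f19, f22, f23, f26, f28, f32, f35, f39, f4, f6} — 15 facts.

15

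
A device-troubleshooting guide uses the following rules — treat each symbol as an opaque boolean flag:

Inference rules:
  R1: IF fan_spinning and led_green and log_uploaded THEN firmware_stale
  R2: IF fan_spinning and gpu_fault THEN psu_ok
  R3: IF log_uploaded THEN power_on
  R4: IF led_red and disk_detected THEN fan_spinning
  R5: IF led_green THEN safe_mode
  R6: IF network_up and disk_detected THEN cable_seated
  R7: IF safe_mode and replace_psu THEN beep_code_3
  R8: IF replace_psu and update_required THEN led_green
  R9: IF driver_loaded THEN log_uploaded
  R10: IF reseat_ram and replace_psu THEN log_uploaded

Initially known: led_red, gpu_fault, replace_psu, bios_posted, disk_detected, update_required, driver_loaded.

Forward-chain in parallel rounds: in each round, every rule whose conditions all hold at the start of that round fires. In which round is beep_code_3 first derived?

3

Round 1 fires R4, R8, R9, giving fan_spinning, led_green, log_uploaded.
Round 2 fires R1, R2, R3, R5, giving firmware_stale, psu_ok, power_on, safe_mode.
Round 3 fires R7, giving beep_code_3.
beep_code_3 first appears in round 3.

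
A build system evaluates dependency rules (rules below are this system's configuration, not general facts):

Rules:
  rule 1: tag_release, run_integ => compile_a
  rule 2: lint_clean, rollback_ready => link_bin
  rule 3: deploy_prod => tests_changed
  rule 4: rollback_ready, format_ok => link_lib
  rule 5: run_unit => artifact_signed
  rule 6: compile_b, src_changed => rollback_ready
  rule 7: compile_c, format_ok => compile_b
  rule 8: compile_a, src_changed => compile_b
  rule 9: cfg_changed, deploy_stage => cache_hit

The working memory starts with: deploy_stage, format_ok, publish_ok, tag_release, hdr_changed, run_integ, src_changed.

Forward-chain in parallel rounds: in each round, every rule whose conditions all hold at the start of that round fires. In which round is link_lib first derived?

Round 1: rule 1 [tag_release, run_integ => compile_a]. New: compile_a.
Round 2: rule 8 [compile_a, src_changed => compile_b]. New: compile_b.
Round 3: rule 6 [compile_b, src_changed => rollback_ready]. New: rollback_ready.
Round 4: rule 4 [rollback_ready, format_ok => link_lib]. New: link_lib.
link_lib first appears in round 4.

4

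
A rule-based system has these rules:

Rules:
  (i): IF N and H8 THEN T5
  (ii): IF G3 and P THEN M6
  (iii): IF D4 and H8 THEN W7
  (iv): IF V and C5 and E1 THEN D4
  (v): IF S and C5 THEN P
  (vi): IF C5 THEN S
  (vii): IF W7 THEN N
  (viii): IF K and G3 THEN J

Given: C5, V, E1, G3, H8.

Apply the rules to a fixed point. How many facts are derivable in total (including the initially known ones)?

12

Round 1 — (iv), (vi), derive D4, S.
Round 2 — (iii), (v), derive W7, P.
Round 3 — (ii), (vii), derive M6, N.
Round 4 — (i), derive T5.
Closure: {C5, D4, E1, G3, H8, M6, N, P, S, T5, V, W7} — 12 facts.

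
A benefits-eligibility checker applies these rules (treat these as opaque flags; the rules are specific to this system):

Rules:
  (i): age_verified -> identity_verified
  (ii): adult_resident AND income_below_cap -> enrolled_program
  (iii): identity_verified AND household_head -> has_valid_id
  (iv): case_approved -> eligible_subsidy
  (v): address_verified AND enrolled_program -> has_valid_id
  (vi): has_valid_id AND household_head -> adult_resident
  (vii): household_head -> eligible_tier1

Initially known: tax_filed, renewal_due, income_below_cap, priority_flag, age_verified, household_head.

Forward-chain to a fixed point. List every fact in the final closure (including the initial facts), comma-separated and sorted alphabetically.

[1] (i) [age_verified -> identity_verified]; (vii) [household_head -> eligible_tier1]. ⇒ new: identity_verified, eligible_tier1.
[2] (iii) [identity_verified AND household_head -> has_valid_id]. ⇒ new: has_valid_id.
[3] (vi) [has_valid_id AND household_head -> adult_resident]. ⇒ new: adult_resident.
[4] (ii) [adult_resident AND income_below_cap -> enrolled_program]. ⇒ new: enrolled_program.

adult_resident, age_verified, eligible_tier1, enrolled_program, has_valid_id, household_head, identity_verified, income_below_cap, priority_flag, renewal_due, tax_filed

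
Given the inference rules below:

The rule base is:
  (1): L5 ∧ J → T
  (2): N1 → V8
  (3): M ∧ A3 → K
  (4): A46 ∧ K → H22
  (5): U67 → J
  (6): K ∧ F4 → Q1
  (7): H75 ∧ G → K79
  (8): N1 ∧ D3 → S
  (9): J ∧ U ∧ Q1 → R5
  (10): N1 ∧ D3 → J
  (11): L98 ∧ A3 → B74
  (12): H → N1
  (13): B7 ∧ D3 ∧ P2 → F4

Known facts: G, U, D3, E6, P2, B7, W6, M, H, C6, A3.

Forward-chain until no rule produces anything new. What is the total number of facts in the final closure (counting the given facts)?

19

Round 1 fires (3), (12), (13), giving K, N1, F4.
Round 2 fires (2), (6), (8), (10), giving V8, Q1, S, J.
Round 3 fires (9), giving R5.
Closure: {A3, B7, C6, D3, E6, F4, G, H, J, K, M, N1, P2, Q1, R5, S, U, V8, W6} — 19 facts.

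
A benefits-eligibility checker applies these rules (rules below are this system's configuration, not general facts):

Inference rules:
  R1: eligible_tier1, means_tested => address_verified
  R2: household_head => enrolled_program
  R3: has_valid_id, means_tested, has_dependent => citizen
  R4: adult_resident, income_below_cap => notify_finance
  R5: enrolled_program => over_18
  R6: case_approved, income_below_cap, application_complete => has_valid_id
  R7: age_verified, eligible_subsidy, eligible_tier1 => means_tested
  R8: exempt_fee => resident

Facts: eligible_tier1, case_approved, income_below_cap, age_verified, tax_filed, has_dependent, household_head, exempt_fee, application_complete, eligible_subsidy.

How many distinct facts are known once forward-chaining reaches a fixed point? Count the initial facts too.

17

Round 1 fires R2, R6, R7, R8, giving enrolled_program, has_valid_id, means_tested, resident.
Round 2 fires R1, R3, R5, giving address_verified, citizen, over_18.
Closure: {address_verified, age_verified, application_complete, case_approved, citizen, eligible_subsidy, eligible_tier1, enrolled_program, exempt_fee, has_dependent, has_valid_id, household_head, income_below_cap, means_tested, over_18, resident, tax_filed} — 17 facts.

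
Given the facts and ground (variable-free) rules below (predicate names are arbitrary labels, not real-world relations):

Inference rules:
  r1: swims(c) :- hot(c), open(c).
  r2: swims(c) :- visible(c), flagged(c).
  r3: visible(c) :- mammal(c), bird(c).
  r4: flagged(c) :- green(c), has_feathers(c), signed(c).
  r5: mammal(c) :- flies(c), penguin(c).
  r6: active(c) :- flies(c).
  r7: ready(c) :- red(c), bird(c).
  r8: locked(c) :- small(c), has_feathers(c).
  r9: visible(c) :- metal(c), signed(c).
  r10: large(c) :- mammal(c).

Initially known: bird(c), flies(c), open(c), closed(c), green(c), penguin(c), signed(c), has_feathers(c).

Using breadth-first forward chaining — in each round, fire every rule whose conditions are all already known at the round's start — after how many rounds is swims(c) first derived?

Round 1: r4 [flagged(c) :- green(c), has_feathers(c), signed(c).]; r5 [mammal(c) :- flies(c), penguin(c).]; r6 [active(c) :- flies(c).]. New: flagged(c), mammal(c), active(c).
Round 2: r3 [visible(c) :- mammal(c), bird(c).]; r10 [large(c) :- mammal(c).]. New: visible(c), large(c).
Round 3: r2 [swims(c) :- visible(c), flagged(c).]. New: swims(c).
swims(c) first appears in round 3.

3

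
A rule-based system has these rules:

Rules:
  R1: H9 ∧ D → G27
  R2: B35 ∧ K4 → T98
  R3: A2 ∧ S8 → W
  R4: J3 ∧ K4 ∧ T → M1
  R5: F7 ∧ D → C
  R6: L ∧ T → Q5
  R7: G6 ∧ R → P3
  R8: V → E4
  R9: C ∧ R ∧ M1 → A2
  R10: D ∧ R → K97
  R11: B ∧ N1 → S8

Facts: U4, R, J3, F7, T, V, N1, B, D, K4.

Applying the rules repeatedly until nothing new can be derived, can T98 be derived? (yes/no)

Round 1 — R4, R5, R8, R10, R11, derive M1, C, E4, K97, S8.
Round 2 — R9, derive A2.
Round 3 — R3, derive W.
Fixed point reached. T98 is concluded only by R2; R2 needs B35 (never derived).

no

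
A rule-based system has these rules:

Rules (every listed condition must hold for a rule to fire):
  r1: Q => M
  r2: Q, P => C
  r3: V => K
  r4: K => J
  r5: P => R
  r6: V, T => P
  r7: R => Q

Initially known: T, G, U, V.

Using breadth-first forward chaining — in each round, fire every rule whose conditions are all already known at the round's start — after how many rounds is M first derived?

Round 1: r3 [V => K]; r6 [V, T => P]. New: K, P.
Round 2: r4 [K => J]; r5 [P => R]. New: J, R.
Round 3: r7 [R => Q]. New: Q.
Round 4: r1 [Q => M]; r2 [Q, P => C]. New: M, C.
M first appears in round 4.

4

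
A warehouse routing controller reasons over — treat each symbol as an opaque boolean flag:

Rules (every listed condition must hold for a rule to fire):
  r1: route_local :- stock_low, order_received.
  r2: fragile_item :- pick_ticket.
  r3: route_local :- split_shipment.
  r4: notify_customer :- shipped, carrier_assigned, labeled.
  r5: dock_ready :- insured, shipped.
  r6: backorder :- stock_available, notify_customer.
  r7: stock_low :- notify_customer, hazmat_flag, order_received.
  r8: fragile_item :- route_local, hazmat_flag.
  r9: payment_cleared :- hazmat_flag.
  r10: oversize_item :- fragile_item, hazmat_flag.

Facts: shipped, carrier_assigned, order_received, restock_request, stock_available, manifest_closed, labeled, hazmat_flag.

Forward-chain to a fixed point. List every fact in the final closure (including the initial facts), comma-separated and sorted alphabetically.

Round 1: r4 [notify_customer :- shipped, carrier_assigned, labeled.]; r9 [payment_cleared :- hazmat_flag.]. Adds notify_customer, payment_cleared.
Round 2: r6 [backorder :- stock_available, notify_customer.]; r7 [stock_low :- notify_customer, hazmat_flag, order_received.]. Adds backorder, stock_low.
Round 3: r1 [route_local :- stock_low, order_received.]. Adds route_local.
Round 4: r8 [fragile_item :- route_local, hazmat_flag.]. Adds fragile_item.
Round 5: r10 [oversize_item :- fragile_item, hazmat_flag.]. Adds oversize_item.

backorder, carrier_assigned, fragile_item, hazmat_flag, labeled, manifest_closed, notify_customer, order_received, oversize_item, payment_cleared, restock_request, route_local, shipped, stock_available, stock_low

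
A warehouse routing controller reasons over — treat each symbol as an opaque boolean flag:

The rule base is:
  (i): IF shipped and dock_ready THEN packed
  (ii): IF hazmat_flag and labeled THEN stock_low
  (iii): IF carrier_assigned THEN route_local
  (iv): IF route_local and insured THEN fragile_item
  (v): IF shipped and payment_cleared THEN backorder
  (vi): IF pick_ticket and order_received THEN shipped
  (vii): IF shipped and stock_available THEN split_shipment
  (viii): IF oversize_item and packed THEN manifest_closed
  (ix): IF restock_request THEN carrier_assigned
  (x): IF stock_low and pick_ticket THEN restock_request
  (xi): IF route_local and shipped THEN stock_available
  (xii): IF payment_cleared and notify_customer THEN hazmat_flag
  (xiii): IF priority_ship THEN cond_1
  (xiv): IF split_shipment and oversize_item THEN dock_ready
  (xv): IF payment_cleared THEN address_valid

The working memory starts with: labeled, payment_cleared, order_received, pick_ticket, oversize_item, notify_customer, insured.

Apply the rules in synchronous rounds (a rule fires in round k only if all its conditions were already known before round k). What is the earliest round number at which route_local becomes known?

5

Round 1: (vi) [IF pick_ticket and order_received THEN shipped]; (xii) [IF payment_cleared and notify_customer THEN hazmat_flag]; (xv) [IF payment_cleared THEN address_valid]. Adds shipped, hazmat_flag, address_valid.
Round 2: (ii) [IF hazmat_flag and labeled THEN stock_low]; (v) [IF shipped and payment_cleared THEN backorder]. Adds stock_low, backorder.
Round 3: (x) [IF stock_low and pick_ticket THEN restock_request]. Adds restock_request.
Round 4: (ix) [IF restock_request THEN carrier_assigned]. Adds carrier_assigned.
Round 5: (iii) [IF carrier_assigned THEN route_local]. Adds route_local.
route_local first appears in round 5.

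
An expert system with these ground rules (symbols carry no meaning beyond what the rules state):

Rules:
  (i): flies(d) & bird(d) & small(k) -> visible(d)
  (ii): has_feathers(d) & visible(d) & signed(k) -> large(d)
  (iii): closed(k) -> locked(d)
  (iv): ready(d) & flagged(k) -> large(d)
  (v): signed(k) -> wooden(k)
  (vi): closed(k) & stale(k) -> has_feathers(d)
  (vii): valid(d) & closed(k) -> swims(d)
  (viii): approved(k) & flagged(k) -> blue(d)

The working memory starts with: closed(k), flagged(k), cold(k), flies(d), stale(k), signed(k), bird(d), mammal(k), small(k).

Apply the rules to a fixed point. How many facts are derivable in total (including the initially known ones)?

Round 1 — (i), (iii), (v), (vi), derive visible(d), locked(d), wooden(k), has_feathers(d).
Round 2 — (ii), derive large(d).
Closure: {bird(d), closed(k), cold(k), flagged(k), flies(d), has_feathers(d), large(d), locked(d), mammal(k), signed(k), small(k), stale(k), visible(d), wooden(k)} — 14 facts.

14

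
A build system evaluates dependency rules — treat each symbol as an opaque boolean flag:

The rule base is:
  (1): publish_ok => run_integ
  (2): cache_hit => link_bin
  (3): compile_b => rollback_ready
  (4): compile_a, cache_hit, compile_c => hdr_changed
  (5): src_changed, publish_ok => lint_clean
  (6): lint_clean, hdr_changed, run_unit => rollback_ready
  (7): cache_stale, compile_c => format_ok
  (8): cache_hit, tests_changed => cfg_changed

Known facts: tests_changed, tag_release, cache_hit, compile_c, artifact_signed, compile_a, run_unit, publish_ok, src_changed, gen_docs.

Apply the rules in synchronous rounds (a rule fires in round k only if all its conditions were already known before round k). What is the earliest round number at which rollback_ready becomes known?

Round 1 — (1), (2), (4), (5), (8), derive run_integ, link_bin, hdr_changed, lint_clean, cfg_changed.
Round 2 — (6), derive rollback_ready.
rollback_ready first appears in round 2.

2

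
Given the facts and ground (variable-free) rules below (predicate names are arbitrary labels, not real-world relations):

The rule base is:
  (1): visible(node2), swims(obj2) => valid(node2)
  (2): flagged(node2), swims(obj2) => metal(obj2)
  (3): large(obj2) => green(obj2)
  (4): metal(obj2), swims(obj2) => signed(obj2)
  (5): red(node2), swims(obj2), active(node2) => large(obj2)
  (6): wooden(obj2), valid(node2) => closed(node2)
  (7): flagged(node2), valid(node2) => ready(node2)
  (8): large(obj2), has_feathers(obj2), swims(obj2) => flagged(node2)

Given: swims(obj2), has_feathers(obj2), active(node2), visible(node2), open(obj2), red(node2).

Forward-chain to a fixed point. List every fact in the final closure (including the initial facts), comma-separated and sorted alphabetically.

active(node2), flagged(node2), green(obj2), has_feathers(obj2), large(obj2), metal(obj2), open(obj2), ready(node2), red(node2), signed(obj2), swims(obj2), valid(node2), visible(node2)

Round 1 fires (1), (5), giving valid(node2), large(obj2).
Round 2 fires (3), (8), giving green(obj2), flagged(node2).
Round 3 fires (2), (7), giving metal(obj2), ready(node2).
Round 4 fires (4), giving signed(obj2).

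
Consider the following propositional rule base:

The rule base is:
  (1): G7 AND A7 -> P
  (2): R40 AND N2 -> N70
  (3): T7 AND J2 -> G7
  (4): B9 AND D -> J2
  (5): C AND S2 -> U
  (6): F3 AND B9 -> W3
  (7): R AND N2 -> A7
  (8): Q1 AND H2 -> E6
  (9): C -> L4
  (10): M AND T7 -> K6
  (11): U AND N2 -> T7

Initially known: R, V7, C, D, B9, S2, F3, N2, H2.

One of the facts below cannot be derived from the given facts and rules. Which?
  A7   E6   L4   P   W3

E6

Round 1 fires (4), (5), (6), (7), (9), giving J2, U, W3, A7, L4.
Round 2 fires (11), giving T7.
Round 3 fires (3), giving G7.
Round 4 fires (1), giving P.
Derived: L4 (round 1), P (round 4), A7 (round 1), W3 (round 1). E6 never appears in any round.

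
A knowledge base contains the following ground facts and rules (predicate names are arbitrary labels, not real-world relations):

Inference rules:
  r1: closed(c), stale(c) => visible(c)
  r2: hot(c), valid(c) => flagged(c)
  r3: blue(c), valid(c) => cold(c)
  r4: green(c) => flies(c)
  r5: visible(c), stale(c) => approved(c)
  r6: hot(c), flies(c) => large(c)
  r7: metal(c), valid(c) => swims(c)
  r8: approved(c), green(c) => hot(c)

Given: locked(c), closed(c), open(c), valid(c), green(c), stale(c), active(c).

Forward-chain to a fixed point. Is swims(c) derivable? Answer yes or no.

no

Round 1 fires r1, r4, giving visible(c), flies(c).
Round 2 fires r5, giving approved(c).
Round 3 fires r8, giving hot(c).
Round 4 fires r2, r6, giving flagged(c), large(c).
Fixed point reached. swims(c) is concluded only by r7; r7 needs metal(c) (never derived).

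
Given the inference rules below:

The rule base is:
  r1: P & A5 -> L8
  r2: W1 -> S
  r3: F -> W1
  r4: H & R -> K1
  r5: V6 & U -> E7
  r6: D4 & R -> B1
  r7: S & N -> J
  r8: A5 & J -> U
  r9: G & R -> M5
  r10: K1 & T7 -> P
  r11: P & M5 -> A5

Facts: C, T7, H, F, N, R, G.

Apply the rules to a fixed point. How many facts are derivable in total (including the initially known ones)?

16

Round 1: r3 [F -> W1]; r4 [H & R -> K1]; r9 [G & R -> M5]. Adds W1, K1, M5.
Round 2: r2 [W1 -> S]; r10 [K1 & T7 -> P]. Adds S, P.
Round 3: r7 [S & N -> J]; r11 [P & M5 -> A5]. Adds J, A5.
Round 4: r1 [P & A5 -> L8]; r8 [A5 & J -> U]. Adds L8, U.
Closure: {A5, C, F, G, H, J, K1, L8, M5, N, P, R, S, T7, U, W1} — 16 facts.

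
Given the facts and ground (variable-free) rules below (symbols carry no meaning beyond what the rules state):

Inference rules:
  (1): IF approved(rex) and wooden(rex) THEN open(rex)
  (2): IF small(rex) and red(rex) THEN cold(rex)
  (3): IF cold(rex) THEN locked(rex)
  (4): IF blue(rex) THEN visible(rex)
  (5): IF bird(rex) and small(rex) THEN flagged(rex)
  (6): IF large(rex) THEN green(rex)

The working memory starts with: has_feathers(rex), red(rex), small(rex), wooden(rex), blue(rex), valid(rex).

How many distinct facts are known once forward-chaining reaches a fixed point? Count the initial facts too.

9

Round 1 fires (2), (4), giving cold(rex), visible(rex).
Round 2 fires (3), giving locked(rex).
Closure: {blue(rex), cold(rex), has_feathers(rex), locked(rex), red(rex), small(rex), valid(rex), visible(rex), wooden(rex)} — 9 facts.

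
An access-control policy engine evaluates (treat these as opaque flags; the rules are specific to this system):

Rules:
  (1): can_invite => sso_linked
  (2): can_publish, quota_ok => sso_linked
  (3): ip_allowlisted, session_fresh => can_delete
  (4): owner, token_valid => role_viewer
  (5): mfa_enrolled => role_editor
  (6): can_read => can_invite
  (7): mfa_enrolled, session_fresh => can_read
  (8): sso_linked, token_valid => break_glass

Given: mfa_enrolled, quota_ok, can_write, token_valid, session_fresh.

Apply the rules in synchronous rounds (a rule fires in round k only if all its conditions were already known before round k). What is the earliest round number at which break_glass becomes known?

4

[1] (5) [mfa_enrolled => role_editor]; (7) [mfa_enrolled, session_fresh => can_read]. ⇒ new: role_editor, can_read.
[2] (6) [can_read => can_invite]. ⇒ new: can_invite.
[3] (1) [can_invite => sso_linked]. ⇒ new: sso_linked.
[4] (8) [sso_linked, token_valid => break_glass]. ⇒ new: break_glass.
break_glass first appears in round 4.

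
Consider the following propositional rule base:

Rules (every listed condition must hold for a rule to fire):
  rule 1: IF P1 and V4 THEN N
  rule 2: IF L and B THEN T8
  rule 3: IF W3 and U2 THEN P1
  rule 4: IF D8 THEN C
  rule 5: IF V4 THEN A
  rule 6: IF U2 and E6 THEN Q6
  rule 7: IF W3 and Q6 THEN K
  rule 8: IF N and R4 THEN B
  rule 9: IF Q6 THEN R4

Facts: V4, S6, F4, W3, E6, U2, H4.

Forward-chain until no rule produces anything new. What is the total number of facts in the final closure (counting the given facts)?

14

Round 1: rule 3 [IF W3 and U2 THEN P1]; rule 5 [IF V4 THEN A]; rule 6 [IF U2 and E6 THEN Q6]. New: P1, A, Q6.
Round 2: rule 1 [IF P1 and V4 THEN N]; rule 7 [IF W3 and Q6 THEN K]; rule 9 [IF Q6 THEN R4]. New: N, K, R4.
Round 3: rule 8 [IF N and R4 THEN B]. New: B.
Closure: {A, B, E6, F4, H4, K, N, P1, Q6, R4, S6, U2, V4, W3} — 14 facts.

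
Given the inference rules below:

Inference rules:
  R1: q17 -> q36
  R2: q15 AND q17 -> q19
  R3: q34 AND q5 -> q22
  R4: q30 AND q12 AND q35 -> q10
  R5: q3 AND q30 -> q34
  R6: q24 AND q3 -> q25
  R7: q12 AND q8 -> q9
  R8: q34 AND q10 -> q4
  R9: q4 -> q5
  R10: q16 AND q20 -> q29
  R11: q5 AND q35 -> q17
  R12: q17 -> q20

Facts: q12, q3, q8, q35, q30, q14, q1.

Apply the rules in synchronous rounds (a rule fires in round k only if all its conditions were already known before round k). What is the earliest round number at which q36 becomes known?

Round 1 fires R4, R5, R7, giving q10, q34, q9.
Round 2 fires R8, giving q4.
Round 3 fires R9, giving q5.
Round 4 fires R3, R11, giving q22, q17.
Round 5 fires R1, R12, giving q36, q20.
q36 first appears in round 5.

5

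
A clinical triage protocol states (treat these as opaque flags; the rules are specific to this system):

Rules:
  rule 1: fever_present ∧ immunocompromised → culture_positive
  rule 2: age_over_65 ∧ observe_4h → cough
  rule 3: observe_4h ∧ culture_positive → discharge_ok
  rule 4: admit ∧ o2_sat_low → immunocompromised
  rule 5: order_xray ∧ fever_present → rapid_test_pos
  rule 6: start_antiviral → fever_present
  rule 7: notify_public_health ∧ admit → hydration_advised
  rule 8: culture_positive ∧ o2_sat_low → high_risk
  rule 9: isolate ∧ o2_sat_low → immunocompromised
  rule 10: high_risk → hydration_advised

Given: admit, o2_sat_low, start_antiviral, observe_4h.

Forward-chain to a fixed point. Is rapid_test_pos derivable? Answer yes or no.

Round 1 fires rule 4, rule 6, giving immunocompromised, fever_present.
Round 2 fires rule 1, giving culture_positive.
Round 3 fires rule 3, rule 8, giving discharge_ok, high_risk.
Round 4 fires rule 10, giving hydration_advised.
Fixed point reached. rapid_test_pos is concluded only by rule 5; rule 5 needs order_xray (never derived).

no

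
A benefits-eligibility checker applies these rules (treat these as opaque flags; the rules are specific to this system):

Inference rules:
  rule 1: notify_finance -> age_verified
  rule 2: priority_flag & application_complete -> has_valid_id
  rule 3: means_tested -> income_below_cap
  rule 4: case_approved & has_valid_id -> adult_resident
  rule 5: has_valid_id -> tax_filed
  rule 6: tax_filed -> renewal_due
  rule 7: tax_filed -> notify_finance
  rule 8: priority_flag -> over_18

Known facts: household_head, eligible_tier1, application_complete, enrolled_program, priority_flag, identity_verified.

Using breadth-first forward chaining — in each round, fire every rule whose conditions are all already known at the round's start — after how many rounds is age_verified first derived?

Round 1 fires rule 2, rule 8, giving has_valid_id, over_18.
Round 2 fires rule 5, giving tax_filed.
Round 3 fires rule 6, rule 7, giving renewal_due, notify_finance.
Round 4 fires rule 1, giving age_verified.
age_verified first appears in round 4.

4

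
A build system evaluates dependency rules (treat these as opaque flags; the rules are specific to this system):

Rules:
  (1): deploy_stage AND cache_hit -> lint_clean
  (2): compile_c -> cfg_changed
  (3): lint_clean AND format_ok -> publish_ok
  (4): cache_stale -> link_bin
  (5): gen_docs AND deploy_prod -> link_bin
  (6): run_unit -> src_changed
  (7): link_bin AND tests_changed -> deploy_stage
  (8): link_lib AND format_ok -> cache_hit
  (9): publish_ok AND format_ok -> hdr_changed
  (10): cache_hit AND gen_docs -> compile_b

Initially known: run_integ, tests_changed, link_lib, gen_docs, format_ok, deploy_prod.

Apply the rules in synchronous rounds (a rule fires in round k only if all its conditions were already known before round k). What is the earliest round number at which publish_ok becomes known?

Round 1 — (5), (8), derive link_bin, cache_hit.
Round 2 — (7), (10), derive deploy_stage, compile_b.
Round 3 — (1), derive lint_clean.
Round 4 — (3), derive publish_ok.
publish_ok first appears in round 4.

4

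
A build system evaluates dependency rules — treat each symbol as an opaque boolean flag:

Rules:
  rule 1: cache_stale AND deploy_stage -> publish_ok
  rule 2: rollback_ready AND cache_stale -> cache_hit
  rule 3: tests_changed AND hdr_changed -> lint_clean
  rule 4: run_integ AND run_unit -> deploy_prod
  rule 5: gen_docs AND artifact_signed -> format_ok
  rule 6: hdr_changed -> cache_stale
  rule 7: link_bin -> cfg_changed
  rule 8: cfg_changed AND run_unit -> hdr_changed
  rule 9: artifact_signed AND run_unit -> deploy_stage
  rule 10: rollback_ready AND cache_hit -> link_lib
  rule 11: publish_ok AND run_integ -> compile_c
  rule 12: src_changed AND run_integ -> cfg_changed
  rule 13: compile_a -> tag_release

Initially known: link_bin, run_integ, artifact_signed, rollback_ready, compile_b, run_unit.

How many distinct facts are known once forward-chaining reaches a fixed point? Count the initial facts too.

Round 1 — rule 4, rule 7, rule 9, derive deploy_prod, cfg_changed, deploy_stage.
Round 2 — rule 8, derive hdr_changed.
Round 3 — rule 6, derive cache_stale.
Round 4 — rule 1, rule 2, derive publish_ok, cache_hit.
Round 5 — rule 10, rule 11, derive link_lib, compile_c.
Closure: {artifact_signed, cache_hit, cache_stale, cfg_changed, compile_b, compile_c, deploy_prod, deploy_stage, hdr_changed, link_bin, link_lib, publish_ok, rollback_ready, run_integ, run_unit} — 15 facts.

15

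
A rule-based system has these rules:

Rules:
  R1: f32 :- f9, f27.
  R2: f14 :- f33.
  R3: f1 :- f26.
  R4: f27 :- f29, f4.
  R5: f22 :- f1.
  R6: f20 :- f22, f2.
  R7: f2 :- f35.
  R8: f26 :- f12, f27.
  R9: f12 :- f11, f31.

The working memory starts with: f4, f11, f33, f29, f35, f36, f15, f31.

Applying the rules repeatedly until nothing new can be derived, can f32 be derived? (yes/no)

no

Round 1 — R2, R4, R7, R9, derive f14, f27, f2, f12.
Round 2 — R8, derive f26.
Round 3 — R3, derive f1.
Round 4 — R5, derive f22.
Round 5 — R6, derive f20.
Fixed point reached. f32 is concluded only by R1; R1 needs f9 (never derived).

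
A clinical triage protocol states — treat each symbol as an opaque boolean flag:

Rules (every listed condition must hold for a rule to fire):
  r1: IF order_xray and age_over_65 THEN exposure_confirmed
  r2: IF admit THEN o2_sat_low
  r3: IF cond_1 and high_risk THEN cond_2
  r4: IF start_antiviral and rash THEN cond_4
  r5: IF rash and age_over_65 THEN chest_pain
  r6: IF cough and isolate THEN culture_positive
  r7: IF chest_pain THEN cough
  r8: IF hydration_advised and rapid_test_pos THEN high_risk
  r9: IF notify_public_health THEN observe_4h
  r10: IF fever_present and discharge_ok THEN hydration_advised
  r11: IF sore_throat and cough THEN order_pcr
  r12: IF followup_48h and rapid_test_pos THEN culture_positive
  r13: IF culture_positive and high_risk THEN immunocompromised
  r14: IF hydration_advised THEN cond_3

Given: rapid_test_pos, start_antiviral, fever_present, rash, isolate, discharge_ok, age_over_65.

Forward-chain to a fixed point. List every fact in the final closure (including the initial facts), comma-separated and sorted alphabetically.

age_over_65, chest_pain, cond_3, cond_4, cough, culture_positive, discharge_ok, fever_present, high_risk, hydration_advised, immunocompromised, isolate, rapid_test_pos, rash, start_antiviral

Round 1: r4 [IF start_antiviral and rash THEN cond_4]; r5 [IF rash and age_over_65 THEN chest_pain]; r10 [IF fever_present and discharge_ok THEN hydration_advised]. New: cond_4, chest_pain, hydration_advised.
Round 2: r7 [IF chest_pain THEN cough]; r8 [IF hydration_advised and rapid_test_pos THEN high_risk]; r14 [IF hydration_advised THEN cond_3]. New: cough, high_risk, cond_3.
Round 3: r6 [IF cough and isolate THEN culture_positive]. New: culture_positive.
Round 4: r13 [IF culture_positive and high_risk THEN immunocompromised]. New: immunocompromised.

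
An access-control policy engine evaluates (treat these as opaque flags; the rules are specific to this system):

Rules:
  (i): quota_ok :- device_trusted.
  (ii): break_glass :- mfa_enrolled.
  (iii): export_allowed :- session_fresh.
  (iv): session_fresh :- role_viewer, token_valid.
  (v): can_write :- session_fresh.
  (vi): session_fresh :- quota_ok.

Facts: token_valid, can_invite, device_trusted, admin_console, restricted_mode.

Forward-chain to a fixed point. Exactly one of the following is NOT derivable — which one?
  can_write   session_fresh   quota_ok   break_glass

break_glass

Round 1: (i) [quota_ok :- device_trusted.]. Adds quota_ok.
Round 2: (vi) [session_fresh :- quota_ok.]. Adds session_fresh.
Round 3: (iii) [export_allowed :- session_fresh.]; (v) [can_write :- session_fresh.]. Adds export_allowed, can_write.
Derived: quota_ok (round 1), session_fresh (round 2), can_write (round 3). break_glass never appears in any round.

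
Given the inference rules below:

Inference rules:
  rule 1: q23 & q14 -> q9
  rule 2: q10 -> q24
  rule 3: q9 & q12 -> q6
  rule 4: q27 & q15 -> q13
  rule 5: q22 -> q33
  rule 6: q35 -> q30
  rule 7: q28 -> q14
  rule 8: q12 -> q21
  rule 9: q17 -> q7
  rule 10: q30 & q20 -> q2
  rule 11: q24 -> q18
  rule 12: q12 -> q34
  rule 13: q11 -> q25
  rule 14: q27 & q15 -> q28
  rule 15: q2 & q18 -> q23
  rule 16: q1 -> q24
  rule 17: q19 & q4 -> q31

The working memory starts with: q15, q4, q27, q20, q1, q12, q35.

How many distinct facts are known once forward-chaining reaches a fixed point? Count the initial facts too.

Round 1: rule 4 [q27 & q15 -> q13]; rule 6 [q35 -> q30]; rule 8 [q12 -> q21]; rule 12 [q12 -> q34]; rule 14 [q27 & q15 -> q28]; rule 16 [q1 -> q24]. Adds q13, q30, q21, q34, q28, q24.
Round 2: rule 7 [q28 -> q14]; rule 10 [q30 & q20 -> q2]; rule 11 [q24 -> q18]. Adds q14, q2, q18.
Round 3: rule 15 [q2 & q18 -> q23]. Adds q23.
Round 4: rule 1 [q23 & q14 -> q9]. Adds q9.
Round 5: rule 3 [q9 & q12 -> q6]. Adds q6.
Closure: {q1, q12, q13, q14, q15, q18, q2, q20, q21, q23, q24, q27, q28, q30, q34, q35, q4, q6, q9} — 19 facts.

19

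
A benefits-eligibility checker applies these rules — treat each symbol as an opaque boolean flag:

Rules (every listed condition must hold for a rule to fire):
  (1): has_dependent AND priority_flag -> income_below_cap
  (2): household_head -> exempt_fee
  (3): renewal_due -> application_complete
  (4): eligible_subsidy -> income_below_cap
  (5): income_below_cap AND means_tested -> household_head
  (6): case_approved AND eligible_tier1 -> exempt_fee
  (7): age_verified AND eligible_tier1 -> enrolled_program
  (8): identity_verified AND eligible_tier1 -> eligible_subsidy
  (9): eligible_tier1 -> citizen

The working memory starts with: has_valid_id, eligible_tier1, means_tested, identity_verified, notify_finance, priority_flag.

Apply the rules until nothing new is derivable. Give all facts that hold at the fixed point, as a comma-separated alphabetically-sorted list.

citizen, eligible_subsidy, eligible_tier1, exempt_fee, has_valid_id, household_head, identity_verified, income_below_cap, means_tested, notify_finance, priority_flag

Round 1: (8) [identity_verified AND eligible_tier1 -> eligible_subsidy]; (9) [eligible_tier1 -> citizen]. New: eligible_subsidy, citizen.
Round 2: (4) [eligible_subsidy -> income_below_cap]. New: income_below_cap.
Round 3: (5) [income_below_cap AND means_tested -> household_head]. New: household_head.
Round 4: (2) [household_head -> exempt_fee]. New: exempt_fee.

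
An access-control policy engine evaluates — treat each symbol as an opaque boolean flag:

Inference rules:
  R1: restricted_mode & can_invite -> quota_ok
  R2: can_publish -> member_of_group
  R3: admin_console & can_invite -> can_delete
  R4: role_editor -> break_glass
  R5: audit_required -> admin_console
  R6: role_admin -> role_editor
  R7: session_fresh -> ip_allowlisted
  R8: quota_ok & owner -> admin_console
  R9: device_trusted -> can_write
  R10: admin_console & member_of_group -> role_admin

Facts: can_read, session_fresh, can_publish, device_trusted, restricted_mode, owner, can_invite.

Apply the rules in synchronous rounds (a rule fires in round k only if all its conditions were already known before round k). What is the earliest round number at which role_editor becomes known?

Round 1: R1 [restricted_mode & can_invite -> quota_ok]; R2 [can_publish -> member_of_group]; R7 [session_fresh -> ip_allowlisted]; R9 [device_trusted -> can_write]. New: quota_ok, member_of_group, ip_allowlisted, can_write.
Round 2: R8 [quota_ok & owner -> admin_console]. New: admin_console.
Round 3: R3 [admin_console & can_invite -> can_delete]; R10 [admin_console & member_of_group -> role_admin]. New: can_delete, role_admin.
Round 4: R6 [role_admin -> role_editor]. New: role_editor.
role_editor first appears in round 4.

4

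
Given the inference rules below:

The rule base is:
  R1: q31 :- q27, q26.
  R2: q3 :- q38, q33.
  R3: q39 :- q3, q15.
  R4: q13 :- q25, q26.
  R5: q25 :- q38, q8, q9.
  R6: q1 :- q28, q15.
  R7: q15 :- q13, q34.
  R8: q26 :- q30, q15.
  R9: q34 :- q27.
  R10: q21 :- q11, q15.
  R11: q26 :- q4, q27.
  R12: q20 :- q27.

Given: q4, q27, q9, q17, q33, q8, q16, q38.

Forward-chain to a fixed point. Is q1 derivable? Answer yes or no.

no

Round 1 — R2, R5, R9, R11, R12, derive q3, q25, q34, q26, q20.
Round 2 — R1, R4, derive q31, q13.
Round 3 — R7, derive q15.
Round 4 — R3, derive q39.
Fixed point reached. q1 is concluded only by R6; R6 needs q28 (never derived).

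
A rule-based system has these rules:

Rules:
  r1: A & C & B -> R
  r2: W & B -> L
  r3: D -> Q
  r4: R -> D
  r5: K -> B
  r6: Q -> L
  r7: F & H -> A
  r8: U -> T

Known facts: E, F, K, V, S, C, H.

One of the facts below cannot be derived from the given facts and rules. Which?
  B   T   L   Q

Round 1: r5 [K -> B]; r7 [F & H -> A]. Adds B, A.
Round 2: r1 [A & C & B -> R]. Adds R.
Round 3: r4 [R -> D]. Adds D.
Round 4: r3 [D -> Q]. Adds Q.
Round 5: r6 [Q -> L]. Adds L.
Derived: Q (round 4), B (round 1), L (round 5). T never appears in any round.

T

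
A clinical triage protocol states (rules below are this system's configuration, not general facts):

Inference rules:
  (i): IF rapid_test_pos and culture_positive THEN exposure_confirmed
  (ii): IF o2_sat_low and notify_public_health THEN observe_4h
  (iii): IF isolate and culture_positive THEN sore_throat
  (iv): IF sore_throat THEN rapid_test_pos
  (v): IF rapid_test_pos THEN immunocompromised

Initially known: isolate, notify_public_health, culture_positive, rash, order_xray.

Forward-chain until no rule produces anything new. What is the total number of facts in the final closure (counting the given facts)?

9

Round 1 — (iii), derive sore_throat.
Round 2 — (iv), derive rapid_test_pos.
Round 3 — (i), (v), derive exposure_confirmed, immunocompromised.
Closure: {culture_positive, exposure_confirmed, immunocompromised, isolate, notify_public_health, order_xray, rapid_test_pos, rash, sore_throat} — 9 facts.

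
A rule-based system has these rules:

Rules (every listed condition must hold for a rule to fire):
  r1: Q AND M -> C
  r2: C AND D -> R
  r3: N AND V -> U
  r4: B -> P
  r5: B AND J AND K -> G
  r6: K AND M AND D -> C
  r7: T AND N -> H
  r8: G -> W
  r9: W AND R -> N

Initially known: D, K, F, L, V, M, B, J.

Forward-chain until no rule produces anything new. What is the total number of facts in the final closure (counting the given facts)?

15

Round 1 fires r4, r5, r6, giving P, G, C.
Round 2 fires r2, r8, giving R, W.
Round 3 fires r9, giving N.
Round 4 fires r3, giving U.
Closure: {B, C, D, F, G, J, K, L, M, N, P, R, U, V, W} — 15 facts.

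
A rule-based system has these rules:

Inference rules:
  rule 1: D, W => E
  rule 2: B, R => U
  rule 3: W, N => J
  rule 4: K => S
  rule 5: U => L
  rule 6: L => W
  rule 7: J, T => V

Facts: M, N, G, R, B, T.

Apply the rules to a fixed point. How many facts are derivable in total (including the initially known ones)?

11

Round 1 — rule 2, derive U.
Round 2 — rule 5, derive L.
Round 3 — rule 6, derive W.
Round 4 — rule 3, derive J.
Round 5 — rule 7, derive V.
Closure: {B, G, J, L, M, N, R, T, U, V, W} — 11 facts.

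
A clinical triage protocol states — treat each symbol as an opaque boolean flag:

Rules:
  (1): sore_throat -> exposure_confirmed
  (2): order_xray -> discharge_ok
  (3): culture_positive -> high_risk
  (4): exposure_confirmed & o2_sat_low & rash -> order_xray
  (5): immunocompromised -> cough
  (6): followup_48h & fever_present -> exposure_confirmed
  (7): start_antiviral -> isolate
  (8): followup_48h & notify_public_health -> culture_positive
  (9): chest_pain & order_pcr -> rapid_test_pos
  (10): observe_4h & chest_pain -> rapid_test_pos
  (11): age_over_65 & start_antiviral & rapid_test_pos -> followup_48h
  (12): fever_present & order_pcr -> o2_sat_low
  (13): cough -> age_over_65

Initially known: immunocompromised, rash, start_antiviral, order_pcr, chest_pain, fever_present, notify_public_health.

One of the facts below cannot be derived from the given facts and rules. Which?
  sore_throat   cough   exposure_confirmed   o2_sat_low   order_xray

sore_throat

Round 1 fires (5), (7), (9), (12), giving cough, isolate, rapid_test_pos, o2_sat_low.
Round 2 fires (13), giving age_over_65.
Round 3 fires (11), giving followup_48h.
Round 4 fires (6), (8), giving exposure_confirmed, culture_positive.
Round 5 fires (3), (4), giving high_risk, order_xray.
Round 6 fires (2), giving discharge_ok.
Derived: o2_sat_low (round 1), cough (round 1), order_xray (round 5), exposure_confirmed (round 4). sore_throat never appears in any round.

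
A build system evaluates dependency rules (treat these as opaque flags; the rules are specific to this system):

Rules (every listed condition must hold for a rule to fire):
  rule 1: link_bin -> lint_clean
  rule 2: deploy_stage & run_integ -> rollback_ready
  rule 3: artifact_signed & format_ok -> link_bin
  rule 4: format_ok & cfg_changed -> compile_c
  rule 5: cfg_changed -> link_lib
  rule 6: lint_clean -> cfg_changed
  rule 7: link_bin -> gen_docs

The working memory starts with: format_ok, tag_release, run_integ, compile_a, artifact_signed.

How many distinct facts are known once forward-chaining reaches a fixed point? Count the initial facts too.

11

Round 1 — rule 3, derive link_bin.
Round 2 — rule 1, rule 7, derive lint_clean, gen_docs.
Round 3 — rule 6, derive cfg_changed.
Round 4 — rule 4, rule 5, derive compile_c, link_lib.
Closure: {artifact_signed, cfg_changed, compile_a, compile_c, format_ok, gen_docs, link_bin, link_lib, lint_clean, run_integ, tag_release} — 11 facts.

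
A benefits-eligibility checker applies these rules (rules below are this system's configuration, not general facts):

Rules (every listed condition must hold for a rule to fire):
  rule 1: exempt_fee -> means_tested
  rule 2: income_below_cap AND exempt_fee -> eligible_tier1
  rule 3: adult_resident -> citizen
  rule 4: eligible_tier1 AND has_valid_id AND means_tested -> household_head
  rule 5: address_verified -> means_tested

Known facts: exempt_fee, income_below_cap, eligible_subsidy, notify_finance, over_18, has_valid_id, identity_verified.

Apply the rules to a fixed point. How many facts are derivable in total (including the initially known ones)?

[1] rule 1 [exempt_fee -> means_tested]; rule 2 [income_below_cap AND exempt_fee -> eligible_tier1]. ⇒ new: means_tested, eligible_tier1.
[2] rule 4 [eligible_tier1 AND has_valid_id AND means_tested -> household_head]. ⇒ new: household_head.
Closure: {eligible_subsidy, eligible_tier1, exempt_fee, has_valid_id, household_head, identity_verified, income_below_cap, means_tested, notify_finance, over_18} — 10 facts.

10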